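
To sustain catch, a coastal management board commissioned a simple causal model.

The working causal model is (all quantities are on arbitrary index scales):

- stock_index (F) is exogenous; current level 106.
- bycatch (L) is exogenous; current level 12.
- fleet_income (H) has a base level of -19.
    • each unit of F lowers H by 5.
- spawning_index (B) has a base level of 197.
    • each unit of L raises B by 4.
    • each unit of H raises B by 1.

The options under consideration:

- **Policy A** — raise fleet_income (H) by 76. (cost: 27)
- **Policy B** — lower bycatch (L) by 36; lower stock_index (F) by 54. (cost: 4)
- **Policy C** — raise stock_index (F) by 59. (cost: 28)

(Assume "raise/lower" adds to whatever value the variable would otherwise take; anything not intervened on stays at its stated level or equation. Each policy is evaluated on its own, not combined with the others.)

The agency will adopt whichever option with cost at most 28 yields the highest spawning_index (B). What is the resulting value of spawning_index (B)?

Policy A (H + 76):
  F = 106
  L = 12
  H = -19 − 5·106 (+76 from intervention) = -473
  B = 197 + 4·12 + (-473) = -228
Policy B (L − 36, F − 54):
  F = 106 − 54 = 52
  L = 12 − 36 = -24
  H = -19 − 5·52 = -279
  B = 197 + 4·(-24) + (-279) = -178
Policy C (F + 59):
  F = 106 + 59 = 165
  L = 12
  H = -19 − 5·165 = -844
  B = 197 + 4·12 + (-844) = -599
Comparing — Policy A: B=-228, Policy B: B=-178, Policy C: B=-599. Highest is -178 (Policy B).

-178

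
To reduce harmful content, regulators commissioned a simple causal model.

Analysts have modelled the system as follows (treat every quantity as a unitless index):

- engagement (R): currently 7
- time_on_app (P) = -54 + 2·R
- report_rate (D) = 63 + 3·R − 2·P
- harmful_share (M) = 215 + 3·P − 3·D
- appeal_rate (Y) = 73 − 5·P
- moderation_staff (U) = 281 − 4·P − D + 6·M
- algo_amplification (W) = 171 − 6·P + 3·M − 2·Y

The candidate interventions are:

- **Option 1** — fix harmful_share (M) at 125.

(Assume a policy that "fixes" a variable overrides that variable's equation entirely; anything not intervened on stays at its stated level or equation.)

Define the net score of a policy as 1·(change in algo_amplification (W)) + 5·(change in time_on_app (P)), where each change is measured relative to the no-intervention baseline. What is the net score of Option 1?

Baseline:
  R = 7
  P = -54 + 2·7 = -40
  D = 63 + 3·7 − 2·(-40) = 164
  M = 215 + 3·(-40) − 3·164 = -397
  Y = 73 − 5·(-40) = 273
  W = 171 − 6·(-40) + 3·(-397) − 2·273 = -1326
Option 1 (M := 125):
  R = 7
  P = -54 + 2·7 = -40
  D = 63 + 3·7 − 2·(-40) = 164
  M = 125
  Y = 73 − 5·(-40) = 273
  W = 171 − 6·(-40) + 3·125 − 2·273 = 240
ΔW = 240 − (-1326) = 1566; ΔP = -40 − (-40) = 0
Score = 1·1566 + 5·0 = 1566

1566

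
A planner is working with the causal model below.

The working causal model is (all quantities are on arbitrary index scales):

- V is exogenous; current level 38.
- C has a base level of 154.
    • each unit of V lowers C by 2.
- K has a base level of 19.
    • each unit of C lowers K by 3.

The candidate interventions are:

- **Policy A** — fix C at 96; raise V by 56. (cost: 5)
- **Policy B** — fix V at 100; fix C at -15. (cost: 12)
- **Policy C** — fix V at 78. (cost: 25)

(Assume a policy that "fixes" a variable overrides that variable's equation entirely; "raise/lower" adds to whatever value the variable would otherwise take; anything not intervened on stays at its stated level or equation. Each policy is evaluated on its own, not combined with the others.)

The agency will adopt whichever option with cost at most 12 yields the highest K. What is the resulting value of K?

64

Policy A (C := 96, V + 56):
  V = 38 + 56 = 94
  C = 96
  K = 19 − 3·96 = -269
Policy B (V := 100, C := -15):
  V = 100
  C = -15
  K = 19 − 3·(-15) = 64
Comparing — Policy A: K=-269, Policy B: K=64. Highest is 64 (Policy B).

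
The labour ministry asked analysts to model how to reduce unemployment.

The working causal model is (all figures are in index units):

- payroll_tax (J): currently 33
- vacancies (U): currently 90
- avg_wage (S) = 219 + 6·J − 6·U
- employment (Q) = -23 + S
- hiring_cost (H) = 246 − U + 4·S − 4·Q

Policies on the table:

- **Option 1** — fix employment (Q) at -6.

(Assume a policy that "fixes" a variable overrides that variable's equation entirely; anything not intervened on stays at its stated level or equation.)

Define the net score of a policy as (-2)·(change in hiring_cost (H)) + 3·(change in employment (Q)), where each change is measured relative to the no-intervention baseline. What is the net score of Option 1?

Baseline:
  J = 33
  U = 90
  S = 219 + 6·33 − 6·90 = -123
  Q = -23 + (-123) = -146
  H = 246 − 90 + 4·(-123) − 4·(-146) = 248
Option 1 (Q := -6):
  J = 33
  U = 90
  S = 219 + 6·33 − 6·90 = -123
  Q = -6
  H = 246 − 90 + 4·(-123) − 4·(-6) = -312
ΔH = -312 − 248 = -560; ΔQ = -6 − (-146) = 140
Score = (-2)·(-560) + 3·140 = 1540

1540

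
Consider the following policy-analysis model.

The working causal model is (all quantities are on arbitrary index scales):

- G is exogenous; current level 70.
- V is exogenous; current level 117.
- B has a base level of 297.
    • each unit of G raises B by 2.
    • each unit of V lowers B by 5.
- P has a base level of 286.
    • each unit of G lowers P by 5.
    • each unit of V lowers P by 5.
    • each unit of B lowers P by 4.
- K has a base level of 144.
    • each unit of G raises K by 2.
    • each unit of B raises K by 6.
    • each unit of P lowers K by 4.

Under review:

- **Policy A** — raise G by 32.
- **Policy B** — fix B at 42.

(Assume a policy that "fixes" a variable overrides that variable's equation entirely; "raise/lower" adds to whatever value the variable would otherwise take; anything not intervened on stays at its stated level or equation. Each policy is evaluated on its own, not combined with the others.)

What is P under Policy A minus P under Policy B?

344

Policy A (G + 32):
  G = 70 + 32 = 102
  V = 117
  B = 297 + 2·102 − 5·117 = -84
  P = 286 − 5·102 − 5·117 − 4·(-84) = -473
Policy B (B := 42):
  G = 70
  V = 117
  B = 42
  P = 286 − 5·70 − 5·117 − 4·42 = -817
P: -473 − (-817) = 344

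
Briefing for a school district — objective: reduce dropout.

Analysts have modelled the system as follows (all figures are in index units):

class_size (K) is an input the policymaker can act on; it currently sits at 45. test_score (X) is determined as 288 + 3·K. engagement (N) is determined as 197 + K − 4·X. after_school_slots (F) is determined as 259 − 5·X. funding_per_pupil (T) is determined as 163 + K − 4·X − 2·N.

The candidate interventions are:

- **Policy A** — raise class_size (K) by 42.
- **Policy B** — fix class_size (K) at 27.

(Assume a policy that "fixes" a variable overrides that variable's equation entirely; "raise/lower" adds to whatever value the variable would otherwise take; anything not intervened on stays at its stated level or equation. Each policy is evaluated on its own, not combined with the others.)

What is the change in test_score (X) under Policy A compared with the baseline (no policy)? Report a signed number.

126

Baseline:
  K = 45
  X = 288 + 3·45 = 423
Policy A (K + 42):
  K = 45 + 42 = 87
  X = 288 + 3·87 = 549
Change in X: 549 − 423 = 126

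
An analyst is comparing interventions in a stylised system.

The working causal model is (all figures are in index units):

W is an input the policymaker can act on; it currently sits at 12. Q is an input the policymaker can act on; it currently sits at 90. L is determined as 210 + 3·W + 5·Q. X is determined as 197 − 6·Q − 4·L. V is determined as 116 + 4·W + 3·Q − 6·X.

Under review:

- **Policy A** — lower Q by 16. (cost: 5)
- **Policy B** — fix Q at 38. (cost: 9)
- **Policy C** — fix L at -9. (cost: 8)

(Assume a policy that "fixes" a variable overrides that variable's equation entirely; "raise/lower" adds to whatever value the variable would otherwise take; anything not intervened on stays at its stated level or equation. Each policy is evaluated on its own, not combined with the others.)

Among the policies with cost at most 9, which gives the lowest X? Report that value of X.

Policy A (Q − 16):
  W = 12
  Q = 90 − 16 = 74
  L = 210 + 3·12 + 5·74 = 616
  X = 197 − 6·74 − 4·616 = -2711
Policy B (Q := 38):
  W = 12
  Q = 38
  L = 210 + 3·12 + 5·38 = 436
  X = 197 − 6·38 − 4·436 = -1775
Policy C (L := -9):
  W = 12
  Q = 90
  L = -9
  X = 197 − 6·90 − 4·(-9) = -307
Comparing — Policy A: X=-2711, Policy B: X=-1775, Policy C: X=-307. Lowest is -2711 (Policy A).

-2711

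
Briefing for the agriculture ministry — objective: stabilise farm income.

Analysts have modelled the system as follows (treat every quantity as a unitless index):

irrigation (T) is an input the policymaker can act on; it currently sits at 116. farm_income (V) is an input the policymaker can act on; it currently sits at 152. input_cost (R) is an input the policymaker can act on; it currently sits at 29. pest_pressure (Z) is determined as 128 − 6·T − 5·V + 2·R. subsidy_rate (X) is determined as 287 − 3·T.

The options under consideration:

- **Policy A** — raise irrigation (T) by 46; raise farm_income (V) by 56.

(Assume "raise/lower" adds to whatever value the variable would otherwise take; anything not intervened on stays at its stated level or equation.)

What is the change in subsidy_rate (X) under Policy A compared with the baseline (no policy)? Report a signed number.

Baseline:
  T = 116
  X = 287 − 3·116 = -61
Policy A (T + 46, V + 56):
  T = 116 + 46 = 162
  X = 287 − 3·162 = -199
Change in X: -199 − (-61) = -138

-138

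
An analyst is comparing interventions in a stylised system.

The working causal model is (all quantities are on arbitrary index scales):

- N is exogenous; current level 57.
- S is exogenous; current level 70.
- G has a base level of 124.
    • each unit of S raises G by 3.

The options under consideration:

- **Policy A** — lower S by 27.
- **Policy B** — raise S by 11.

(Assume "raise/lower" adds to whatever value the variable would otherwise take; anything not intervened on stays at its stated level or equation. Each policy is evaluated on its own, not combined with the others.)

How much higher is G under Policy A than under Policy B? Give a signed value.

Policy A (S − 27):
  S = 70 − 27 = 43
  G = 124 + 3·43 = 253
Policy B (S + 11):
  S = 70 + 11 = 81
  G = 124 + 3·81 = 367
G: 253 − 367 = -114

-114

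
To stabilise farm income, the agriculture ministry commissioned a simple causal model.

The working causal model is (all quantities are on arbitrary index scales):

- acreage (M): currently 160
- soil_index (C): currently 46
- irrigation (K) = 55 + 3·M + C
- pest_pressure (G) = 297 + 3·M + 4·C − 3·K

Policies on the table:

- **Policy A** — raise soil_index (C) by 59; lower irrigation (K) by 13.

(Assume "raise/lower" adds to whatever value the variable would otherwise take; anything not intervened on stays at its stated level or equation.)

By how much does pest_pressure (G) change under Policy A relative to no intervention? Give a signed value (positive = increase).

Baseline:
  M = 160
  C = 46
  K = 55 + 3·160 + 46 = 581
  G = 297 + 3·160 + 4·46 − 3·581 = -782
Policy A (C + 59, K − 13):
  M = 160
  C = 46 + 59 = 105
  K = 55 + 3·160 + 105 (−13 from intervention) = 627
  G = 297 + 3·160 + 4·105 − 3·627 = -684
Change in G: -684 − (-782) = 98

98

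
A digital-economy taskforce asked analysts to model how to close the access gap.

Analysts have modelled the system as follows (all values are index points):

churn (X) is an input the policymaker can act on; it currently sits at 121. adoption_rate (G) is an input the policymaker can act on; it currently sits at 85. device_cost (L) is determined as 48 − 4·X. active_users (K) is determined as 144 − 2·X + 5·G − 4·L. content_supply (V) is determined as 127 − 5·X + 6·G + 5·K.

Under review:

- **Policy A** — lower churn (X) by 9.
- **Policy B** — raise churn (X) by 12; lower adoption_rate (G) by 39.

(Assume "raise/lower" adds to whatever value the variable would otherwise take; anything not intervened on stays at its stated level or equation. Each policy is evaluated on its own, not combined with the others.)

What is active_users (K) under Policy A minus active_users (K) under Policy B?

Policy A (X − 9):
  X = 121 − 9 = 112
  G = 85
  L = 48 − 4·112 = -400
  K = 144 − 2·112 + 5·85 − 4·(-400) = 1945
Policy B (X + 12, G − 39):
  X = 121 + 12 = 133
  G = 85 − 39 = 46
  L = 48 − 4·133 = -484
  K = 144 − 2·133 + 5·46 − 4·(-484) = 2044
K: 1945 − 2044 = -99

-99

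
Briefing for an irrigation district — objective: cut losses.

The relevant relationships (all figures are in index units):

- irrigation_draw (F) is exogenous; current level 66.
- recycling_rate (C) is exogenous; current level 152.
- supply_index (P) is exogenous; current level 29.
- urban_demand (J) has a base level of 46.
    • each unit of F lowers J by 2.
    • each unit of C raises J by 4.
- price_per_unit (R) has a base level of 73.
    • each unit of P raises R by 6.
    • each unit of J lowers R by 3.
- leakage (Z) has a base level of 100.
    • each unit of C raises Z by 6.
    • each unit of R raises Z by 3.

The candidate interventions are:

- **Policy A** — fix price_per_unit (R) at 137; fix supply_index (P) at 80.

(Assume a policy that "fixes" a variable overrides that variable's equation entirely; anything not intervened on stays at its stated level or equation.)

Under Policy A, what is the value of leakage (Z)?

1423

Policy A (R := 137, P := 80):
  F = 66
  C = 152
  P = 80
  J = 46 − 2·66 + 4·152 = 522
  R = 137
  Z = 100 + 6·152 + 3·137 = 1423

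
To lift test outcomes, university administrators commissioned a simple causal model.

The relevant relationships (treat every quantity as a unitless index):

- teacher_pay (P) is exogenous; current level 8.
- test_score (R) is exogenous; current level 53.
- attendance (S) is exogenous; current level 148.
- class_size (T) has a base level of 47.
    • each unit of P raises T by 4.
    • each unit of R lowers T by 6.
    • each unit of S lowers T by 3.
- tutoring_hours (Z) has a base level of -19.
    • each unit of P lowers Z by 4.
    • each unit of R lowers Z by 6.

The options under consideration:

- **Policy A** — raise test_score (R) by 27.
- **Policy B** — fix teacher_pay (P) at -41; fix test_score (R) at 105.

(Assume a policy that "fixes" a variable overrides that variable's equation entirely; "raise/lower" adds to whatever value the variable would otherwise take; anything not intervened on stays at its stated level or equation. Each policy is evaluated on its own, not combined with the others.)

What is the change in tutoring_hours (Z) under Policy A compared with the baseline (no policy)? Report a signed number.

-162

Baseline:
  P = 8
  R = 53
  Z = -19 − 4·8 − 6·53 = -369
Policy A (R + 27):
  P = 8
  R = 53 + 27 = 80
  Z = -19 − 4·8 − 6·80 = -531
Change in Z: -531 − (-369) = -162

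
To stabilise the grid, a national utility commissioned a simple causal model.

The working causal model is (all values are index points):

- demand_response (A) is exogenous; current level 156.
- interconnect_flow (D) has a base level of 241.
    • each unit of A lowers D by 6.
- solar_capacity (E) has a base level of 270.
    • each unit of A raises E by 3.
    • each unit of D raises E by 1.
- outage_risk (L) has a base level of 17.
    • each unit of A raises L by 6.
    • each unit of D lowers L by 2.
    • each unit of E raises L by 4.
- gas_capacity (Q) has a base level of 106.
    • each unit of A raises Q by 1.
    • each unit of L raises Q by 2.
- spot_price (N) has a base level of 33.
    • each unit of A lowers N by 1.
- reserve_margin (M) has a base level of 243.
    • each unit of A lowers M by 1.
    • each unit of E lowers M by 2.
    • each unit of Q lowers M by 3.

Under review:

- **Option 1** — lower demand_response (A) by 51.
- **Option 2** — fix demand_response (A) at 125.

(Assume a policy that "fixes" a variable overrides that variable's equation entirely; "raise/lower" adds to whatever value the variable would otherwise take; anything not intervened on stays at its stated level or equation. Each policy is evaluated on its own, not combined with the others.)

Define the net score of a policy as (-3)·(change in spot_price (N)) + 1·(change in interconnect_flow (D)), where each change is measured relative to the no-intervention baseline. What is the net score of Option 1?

Baseline:
  A = 156
  D = 241 − 6·156 = -695
  N = 33 − 156 = -123
Option 1 (A − 51):
  A = 156 − 51 = 105
  D = 241 − 6·105 = -389
  N = 33 − 105 = -72
ΔN = -72 − (-123) = 51; ΔD = -389 − (-695) = 306
Score = (-3)·51 + 1·306 = 153

153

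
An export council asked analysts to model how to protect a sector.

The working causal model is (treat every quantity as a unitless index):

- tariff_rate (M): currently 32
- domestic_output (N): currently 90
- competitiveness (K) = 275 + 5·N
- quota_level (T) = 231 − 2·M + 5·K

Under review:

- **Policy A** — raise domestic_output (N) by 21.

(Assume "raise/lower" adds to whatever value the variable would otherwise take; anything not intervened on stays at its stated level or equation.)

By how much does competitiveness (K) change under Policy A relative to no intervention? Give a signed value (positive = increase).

Baseline:
  N = 90
  K = 275 + 5·90 = 725
Policy A (N + 21):
  N = 90 + 21 = 111
  K = 275 + 5·111 = 830
Change in K: 830 − 725 = 105

105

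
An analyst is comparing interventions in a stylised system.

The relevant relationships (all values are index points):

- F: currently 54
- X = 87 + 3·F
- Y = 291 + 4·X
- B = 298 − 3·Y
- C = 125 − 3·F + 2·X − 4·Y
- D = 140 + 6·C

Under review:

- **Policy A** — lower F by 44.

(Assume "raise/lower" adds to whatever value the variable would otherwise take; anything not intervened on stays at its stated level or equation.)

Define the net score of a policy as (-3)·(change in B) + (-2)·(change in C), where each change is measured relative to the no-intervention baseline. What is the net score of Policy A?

-8712

Baseline:
  F = 54
  X = 87 + 3·54 = 249
  Y = 291 + 4·249 = 1287
  B = 298 − 3·1287 = -3563
  C = 125 − 3·54 + 2·249 − 4·1287 = -4687
Policy A (F − 44):
  F = 54 − 44 = 10
  X = 87 + 3·10 = 117
  Y = 291 + 4·117 = 759
  B = 298 − 3·759 = -1979
  C = 125 − 3·10 + 2·117 − 4·759 = -2707
ΔB = -1979 − (-3563) = 1584; ΔC = -2707 − (-4687) = 1980
Score = (-3)·1584 + (-2)·1980 = -8712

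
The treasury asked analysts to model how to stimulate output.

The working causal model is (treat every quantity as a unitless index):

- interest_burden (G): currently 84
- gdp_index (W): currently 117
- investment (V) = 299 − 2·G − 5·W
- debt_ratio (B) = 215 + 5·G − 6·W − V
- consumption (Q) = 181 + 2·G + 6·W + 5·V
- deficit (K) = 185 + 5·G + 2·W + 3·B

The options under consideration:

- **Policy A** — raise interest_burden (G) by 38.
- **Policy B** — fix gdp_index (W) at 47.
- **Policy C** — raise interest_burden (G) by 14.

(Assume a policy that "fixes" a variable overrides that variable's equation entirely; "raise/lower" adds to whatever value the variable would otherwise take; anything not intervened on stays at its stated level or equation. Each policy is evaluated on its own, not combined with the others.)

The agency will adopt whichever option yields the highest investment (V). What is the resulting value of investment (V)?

Policy A (G + 38):
  G = 84 + 38 = 122
  W = 117
  V = 299 − 2·122 − 5·117 = -530
Policy B (W := 47):
  G = 84
  W = 47
  V = 299 − 2·84 − 5·47 = -104
Policy C (G + 14):
  G = 84 + 14 = 98
  W = 117
  V = 299 − 2·98 − 5·117 = -482
Comparing — Policy A: V=-530, Policy B: V=-104, Policy C: V=-482. Highest is -104 (Policy B).

-104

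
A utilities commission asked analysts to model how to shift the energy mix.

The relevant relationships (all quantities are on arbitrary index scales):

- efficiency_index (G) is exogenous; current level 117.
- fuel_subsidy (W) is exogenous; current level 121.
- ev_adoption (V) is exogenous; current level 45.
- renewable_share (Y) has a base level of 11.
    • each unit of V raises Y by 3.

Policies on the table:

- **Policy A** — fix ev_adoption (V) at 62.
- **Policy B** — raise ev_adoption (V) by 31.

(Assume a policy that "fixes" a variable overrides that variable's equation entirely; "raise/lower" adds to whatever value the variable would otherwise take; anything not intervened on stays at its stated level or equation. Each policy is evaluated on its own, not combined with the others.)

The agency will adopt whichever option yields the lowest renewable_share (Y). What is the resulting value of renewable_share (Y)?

197

Policy A (V := 62):
  V = 62
  Y = 11 + 3·62 = 197
Policy B (V + 31):
  V = 45 + 31 = 76
  Y = 11 + 3·76 = 239
Comparing — Policy A: Y=197, Policy B: Y=239. Lowest is 197 (Policy A).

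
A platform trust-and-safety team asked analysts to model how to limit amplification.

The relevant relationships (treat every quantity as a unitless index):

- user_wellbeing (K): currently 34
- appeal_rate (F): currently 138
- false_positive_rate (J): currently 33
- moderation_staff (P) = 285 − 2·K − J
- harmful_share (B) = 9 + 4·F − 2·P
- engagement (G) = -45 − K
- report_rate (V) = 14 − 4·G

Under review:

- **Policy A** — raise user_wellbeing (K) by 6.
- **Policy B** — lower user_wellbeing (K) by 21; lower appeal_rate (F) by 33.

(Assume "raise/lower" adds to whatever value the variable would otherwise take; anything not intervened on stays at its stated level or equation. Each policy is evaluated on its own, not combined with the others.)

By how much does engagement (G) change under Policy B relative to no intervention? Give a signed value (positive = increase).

21

Baseline:
  K = 34
  G = -45 − 34 = -79
Policy B (K − 21, F − 33):
  K = 34 − 21 = 13
  G = -45 − 13 = -58
Change in G: -58 − (-79) = 21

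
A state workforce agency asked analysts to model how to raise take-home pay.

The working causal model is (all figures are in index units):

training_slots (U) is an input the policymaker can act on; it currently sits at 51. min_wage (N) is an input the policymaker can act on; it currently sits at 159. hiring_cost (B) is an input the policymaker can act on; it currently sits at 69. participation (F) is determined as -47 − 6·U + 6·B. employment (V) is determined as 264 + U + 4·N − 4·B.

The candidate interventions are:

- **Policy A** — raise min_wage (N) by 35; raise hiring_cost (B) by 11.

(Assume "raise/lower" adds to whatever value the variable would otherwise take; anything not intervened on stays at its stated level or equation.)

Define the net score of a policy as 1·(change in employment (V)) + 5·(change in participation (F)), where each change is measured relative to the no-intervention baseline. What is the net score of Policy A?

426

Baseline:
  U = 51
  N = 159
  B = 69
  F = -47 − 6·51 + 6·69 = 61
  V = 264 + 51 + 4·159 − 4·69 = 675
Policy A (N + 35, B + 11):
  U = 51
  N = 159 + 35 = 194
  B = 69 + 11 = 80
  F = -47 − 6·51 + 6·80 = 127
  V = 264 + 51 + 4·194 − 4·80 = 771
ΔV = 771 − 675 = 96; ΔF = 127 − 61 = 66
Score = 1·96 + 5·66 = 426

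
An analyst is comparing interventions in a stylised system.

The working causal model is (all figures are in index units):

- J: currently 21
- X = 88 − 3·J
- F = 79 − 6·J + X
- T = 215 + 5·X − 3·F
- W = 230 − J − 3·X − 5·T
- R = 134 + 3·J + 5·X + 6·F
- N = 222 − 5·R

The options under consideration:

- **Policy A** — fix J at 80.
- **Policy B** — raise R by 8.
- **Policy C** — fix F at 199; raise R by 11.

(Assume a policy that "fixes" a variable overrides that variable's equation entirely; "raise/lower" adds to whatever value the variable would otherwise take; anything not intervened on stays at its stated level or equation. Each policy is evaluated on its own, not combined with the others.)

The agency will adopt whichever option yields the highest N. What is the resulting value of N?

18742

Policy A (J := 80):
  J = 80
  X = 88 − 3·80 = -152
  F = 79 − 6·80 + (-152) = -553
  R = 134 + 3·80 + 5·(-152) + 6·(-553) = -3704
  N = 222 − 5·(-3704) = 18742
Policy B (R + 8):
  J = 21
  X = 88 − 3·21 = 25
  F = 79 − 6·21 + 25 = -22
  R = 134 + 3·21 + 5·25 + 6·(-22) (+8 from intervention) = 198
  N = 222 − 5·198 = -768
Policy C (F := 199, R + 11):
  J = 21
  X = 88 − 3·21 = 25
  F = 199
  R = 134 + 3·21 + 5·25 + 6·199 (+11 from intervention) = 1527
  N = 222 − 5·1527 = -7413
Comparing — Policy A: N=18742, Policy B: N=-768, Policy C: N=-7413. Highest is 18742 (Policy A).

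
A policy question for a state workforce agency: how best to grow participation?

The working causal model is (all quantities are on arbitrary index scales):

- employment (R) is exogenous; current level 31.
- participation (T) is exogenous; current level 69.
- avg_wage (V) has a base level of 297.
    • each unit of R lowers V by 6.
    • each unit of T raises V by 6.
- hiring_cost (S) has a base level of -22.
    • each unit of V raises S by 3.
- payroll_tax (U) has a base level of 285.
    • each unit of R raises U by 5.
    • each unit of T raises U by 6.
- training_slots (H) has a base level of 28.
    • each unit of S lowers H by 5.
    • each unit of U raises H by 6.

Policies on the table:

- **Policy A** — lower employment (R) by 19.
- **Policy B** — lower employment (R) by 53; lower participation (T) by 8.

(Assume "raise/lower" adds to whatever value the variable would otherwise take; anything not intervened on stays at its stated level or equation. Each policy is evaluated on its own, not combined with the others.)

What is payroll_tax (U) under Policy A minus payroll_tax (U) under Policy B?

Policy A (R − 19):
  R = 31 − 19 = 12
  T = 69
  U = 285 + 5·12 + 6·69 = 759
Policy B (R − 53, T − 8):
  R = 31 − 53 = -22
  T = 69 − 8 = 61
  U = 285 + 5·(-22) + 6·61 = 541
U: 759 − 541 = 218

218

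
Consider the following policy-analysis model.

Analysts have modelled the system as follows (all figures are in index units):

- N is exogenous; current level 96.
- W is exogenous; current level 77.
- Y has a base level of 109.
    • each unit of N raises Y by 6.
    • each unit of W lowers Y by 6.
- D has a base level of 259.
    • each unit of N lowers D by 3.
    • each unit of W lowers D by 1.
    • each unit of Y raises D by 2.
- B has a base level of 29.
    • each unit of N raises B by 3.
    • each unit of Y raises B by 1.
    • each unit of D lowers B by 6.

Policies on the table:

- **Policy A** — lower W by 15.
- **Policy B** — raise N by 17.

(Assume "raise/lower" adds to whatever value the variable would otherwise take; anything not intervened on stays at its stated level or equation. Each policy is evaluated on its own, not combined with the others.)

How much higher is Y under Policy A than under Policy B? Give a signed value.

-12

Policy A (W − 15):
  N = 96
  W = 77 − 15 = 62
  Y = 109 + 6·96 − 6·62 = 313
Policy B (N + 17):
  N = 96 + 17 = 113
  W = 77
  Y = 109 + 6·113 − 6·77 = 325
Y: 313 − 325 = -12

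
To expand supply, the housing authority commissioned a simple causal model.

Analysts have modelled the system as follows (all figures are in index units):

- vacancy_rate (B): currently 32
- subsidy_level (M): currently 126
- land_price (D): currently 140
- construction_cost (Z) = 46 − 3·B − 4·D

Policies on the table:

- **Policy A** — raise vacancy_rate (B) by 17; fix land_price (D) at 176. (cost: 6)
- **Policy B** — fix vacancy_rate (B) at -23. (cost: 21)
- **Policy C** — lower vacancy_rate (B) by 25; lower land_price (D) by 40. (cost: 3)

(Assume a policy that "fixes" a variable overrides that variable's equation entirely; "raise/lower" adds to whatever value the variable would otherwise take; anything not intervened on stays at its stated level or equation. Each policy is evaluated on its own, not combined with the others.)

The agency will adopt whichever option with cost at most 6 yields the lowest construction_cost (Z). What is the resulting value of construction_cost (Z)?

Policy A (B + 17, D := 176):
  B = 32 + 17 = 49
  D = 176
  Z = 46 − 3·49 − 4·176 = -805
Policy C (B − 25, D − 40):
  B = 32 − 25 = 7
  D = 140 − 40 = 100
  Z = 46 − 3·7 − 4·100 = -375
Comparing — Policy A: Z=-805, Policy C: Z=-375. Lowest is -805 (Policy A).

-805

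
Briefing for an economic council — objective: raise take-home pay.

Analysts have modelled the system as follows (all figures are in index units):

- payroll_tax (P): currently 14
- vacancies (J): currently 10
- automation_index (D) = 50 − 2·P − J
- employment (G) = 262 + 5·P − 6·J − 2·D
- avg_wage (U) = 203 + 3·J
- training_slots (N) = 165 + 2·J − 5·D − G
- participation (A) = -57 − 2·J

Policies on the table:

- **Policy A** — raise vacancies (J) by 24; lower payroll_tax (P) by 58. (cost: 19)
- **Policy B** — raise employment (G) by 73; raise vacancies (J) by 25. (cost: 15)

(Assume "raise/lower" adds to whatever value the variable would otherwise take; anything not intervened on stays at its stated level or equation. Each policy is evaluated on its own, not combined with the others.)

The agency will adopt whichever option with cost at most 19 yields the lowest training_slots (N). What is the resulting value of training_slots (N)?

79

Policy A (J + 24, P − 58):
  P = 14 − 58 = -44
  J = 10 + 24 = 34
  D = 50 − 2·(-44) − 34 = 104
  G = 262 + 5·(-44) − 6·34 − 2·104 = -370
  N = 165 + 2·34 − 5·104 − (-370) = 83
Policy B (G + 73, J + 25):
  P = 14
  J = 10 + 25 = 35
  D = 50 − 2·14 − 35 = -13
  G = 262 + 5·14 − 6·35 − 2·(-13) (+73 from intervention) = 221
  N = 165 + 2·35 − 5·(-13) − 221 = 79
Comparing — Policy A: N=83, Policy B: N=79. Lowest is 79 (Policy B).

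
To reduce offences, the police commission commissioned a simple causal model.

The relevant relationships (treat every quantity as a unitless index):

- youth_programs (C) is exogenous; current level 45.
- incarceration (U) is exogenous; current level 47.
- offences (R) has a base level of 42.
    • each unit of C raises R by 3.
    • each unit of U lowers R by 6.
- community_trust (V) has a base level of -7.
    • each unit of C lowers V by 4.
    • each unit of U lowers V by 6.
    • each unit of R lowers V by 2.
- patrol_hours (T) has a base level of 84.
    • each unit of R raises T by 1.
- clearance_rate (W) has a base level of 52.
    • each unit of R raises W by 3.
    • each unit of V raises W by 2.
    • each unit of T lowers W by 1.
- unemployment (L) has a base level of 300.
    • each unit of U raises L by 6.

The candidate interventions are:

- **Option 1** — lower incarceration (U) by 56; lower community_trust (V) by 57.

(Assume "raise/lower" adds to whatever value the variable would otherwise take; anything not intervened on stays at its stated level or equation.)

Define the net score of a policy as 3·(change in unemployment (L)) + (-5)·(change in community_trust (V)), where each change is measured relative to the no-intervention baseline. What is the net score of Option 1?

Baseline:
  C = 45
  U = 47
  R = 42 + 3·45 − 6·47 = -105
  V = -7 − 4·45 − 6·47 − 2·(-105) = -259
  L = 300 + 6·47 = 582
Option 1 (U − 56, V − 57):
  C = 45
  U = 47 − 56 = -9
  R = 42 + 3·45 − 6·(-9) = 231
  V = -7 − 4·45 − 6·(-9) − 2·231 (−57 from intervention) = -652
  L = 300 + 6·(-9) = 246
ΔL = 246 − 582 = -336; ΔV = -652 − (-259) = -393
Score = 3·(-336) + (-5)·(-393) = 957

957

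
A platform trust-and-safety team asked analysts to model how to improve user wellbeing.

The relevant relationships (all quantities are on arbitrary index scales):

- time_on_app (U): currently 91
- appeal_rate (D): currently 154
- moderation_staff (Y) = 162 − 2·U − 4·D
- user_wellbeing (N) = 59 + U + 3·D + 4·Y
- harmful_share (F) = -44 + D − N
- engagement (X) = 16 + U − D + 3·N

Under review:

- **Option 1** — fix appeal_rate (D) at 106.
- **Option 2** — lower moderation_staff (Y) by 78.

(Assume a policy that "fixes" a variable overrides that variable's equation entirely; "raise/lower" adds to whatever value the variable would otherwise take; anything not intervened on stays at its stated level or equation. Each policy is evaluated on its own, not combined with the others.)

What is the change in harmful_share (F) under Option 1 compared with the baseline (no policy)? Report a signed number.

-672

Baseline:
  U = 91
  D = 154
  Y = 162 − 2·91 − 4·154 = -636
  N = 59 + 91 + 3·154 + 4·(-636) = -1932
  F = -44 + 154 − (-1932) = 2042
Option 1 (D := 106):
  U = 91
  D = 106
  Y = 162 − 2·91 − 4·106 = -444
  N = 59 + 91 + 3·106 + 4·(-444) = -1308
  F = -44 + 106 − (-1308) = 1370
Change in F: 1370 − 2042 = -672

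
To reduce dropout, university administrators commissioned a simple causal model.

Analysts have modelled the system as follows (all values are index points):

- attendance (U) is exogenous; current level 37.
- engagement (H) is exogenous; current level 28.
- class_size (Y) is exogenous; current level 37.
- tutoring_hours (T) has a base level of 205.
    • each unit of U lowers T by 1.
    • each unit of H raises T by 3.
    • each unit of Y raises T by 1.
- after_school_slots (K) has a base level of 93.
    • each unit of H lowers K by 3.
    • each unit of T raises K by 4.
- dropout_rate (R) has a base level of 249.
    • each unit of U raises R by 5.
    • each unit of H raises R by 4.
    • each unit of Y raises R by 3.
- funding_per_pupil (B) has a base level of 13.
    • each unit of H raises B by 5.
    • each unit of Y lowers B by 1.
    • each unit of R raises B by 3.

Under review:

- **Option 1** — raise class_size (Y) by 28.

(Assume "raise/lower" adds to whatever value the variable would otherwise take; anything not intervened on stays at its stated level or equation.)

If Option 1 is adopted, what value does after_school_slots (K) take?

Option 1 (Y + 28):
  U = 37
  H = 28
  Y = 37 + 28 = 65
  T = 205 − 37 + 3·28 + 65 = 317
  K = 93 − 3·28 + 4·317 = 1277

1277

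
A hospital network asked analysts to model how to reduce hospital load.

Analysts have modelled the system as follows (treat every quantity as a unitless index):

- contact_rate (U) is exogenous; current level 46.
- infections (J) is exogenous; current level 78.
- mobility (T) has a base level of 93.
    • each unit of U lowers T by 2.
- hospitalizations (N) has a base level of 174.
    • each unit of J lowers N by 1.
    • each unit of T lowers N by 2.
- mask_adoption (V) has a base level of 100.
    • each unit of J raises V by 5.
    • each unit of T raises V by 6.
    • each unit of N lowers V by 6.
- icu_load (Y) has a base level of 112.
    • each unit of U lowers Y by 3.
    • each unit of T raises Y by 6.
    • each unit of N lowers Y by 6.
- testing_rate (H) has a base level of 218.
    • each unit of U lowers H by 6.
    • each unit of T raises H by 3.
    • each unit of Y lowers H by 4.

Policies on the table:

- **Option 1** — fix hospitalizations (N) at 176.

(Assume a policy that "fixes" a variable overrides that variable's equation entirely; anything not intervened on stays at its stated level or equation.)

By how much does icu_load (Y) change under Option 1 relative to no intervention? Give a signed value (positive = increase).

-492

Baseline:
  U = 46
  J = 78
  T = 93 − 2·46 = 1
  N = 174 − 78 − 2·1 = 94
  Y = 112 − 3·46 + 6·1 − 6·94 = -584
Option 1 (N := 176):
  U = 46
  J = 78
  T = 93 − 2·46 = 1
  N = 176
  Y = 112 − 3·46 + 6·1 − 6·176 = -1076
Change in Y: -1076 − (-584) = -492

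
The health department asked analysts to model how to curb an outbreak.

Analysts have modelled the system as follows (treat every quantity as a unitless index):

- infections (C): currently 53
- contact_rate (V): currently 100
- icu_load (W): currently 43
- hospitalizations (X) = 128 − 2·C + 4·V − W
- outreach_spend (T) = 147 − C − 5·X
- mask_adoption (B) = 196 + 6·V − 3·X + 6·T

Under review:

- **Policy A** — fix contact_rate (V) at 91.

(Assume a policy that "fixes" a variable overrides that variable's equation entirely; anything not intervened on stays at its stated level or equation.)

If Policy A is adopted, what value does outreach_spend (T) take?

-1621

Policy A (V := 91):
  C = 53
  V = 91
  W = 43
  X = 128 − 2·53 + 4·91 − 43 = 343
  T = 147 − 53 − 5·343 = -1621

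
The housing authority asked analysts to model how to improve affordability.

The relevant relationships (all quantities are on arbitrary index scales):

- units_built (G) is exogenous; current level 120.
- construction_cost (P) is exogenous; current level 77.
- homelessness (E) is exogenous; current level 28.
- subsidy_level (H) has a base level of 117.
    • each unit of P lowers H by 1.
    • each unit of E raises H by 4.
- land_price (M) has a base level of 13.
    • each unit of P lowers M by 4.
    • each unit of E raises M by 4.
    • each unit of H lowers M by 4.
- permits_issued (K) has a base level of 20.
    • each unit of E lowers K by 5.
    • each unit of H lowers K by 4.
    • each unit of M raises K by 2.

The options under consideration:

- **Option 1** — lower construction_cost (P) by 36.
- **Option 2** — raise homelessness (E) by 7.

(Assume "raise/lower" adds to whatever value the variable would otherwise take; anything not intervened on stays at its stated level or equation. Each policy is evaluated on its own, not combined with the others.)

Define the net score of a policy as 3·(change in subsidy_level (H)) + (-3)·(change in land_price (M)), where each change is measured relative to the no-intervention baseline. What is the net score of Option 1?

Baseline:
  P = 77
  E = 28
  H = 117 − 77 + 4·28 = 152
  M = 13 − 4·77 + 4·28 − 4·152 = -791
Option 1 (P − 36):
  P = 77 − 36 = 41
  E = 28
  H = 117 − 41 + 4·28 = 188
  M = 13 − 4·41 + 4·28 − 4·188 = -791
ΔH = 188 − 152 = 36; ΔM = -791 − (-791) = 0
Score = 3·36 + (-3)·0 = 108

108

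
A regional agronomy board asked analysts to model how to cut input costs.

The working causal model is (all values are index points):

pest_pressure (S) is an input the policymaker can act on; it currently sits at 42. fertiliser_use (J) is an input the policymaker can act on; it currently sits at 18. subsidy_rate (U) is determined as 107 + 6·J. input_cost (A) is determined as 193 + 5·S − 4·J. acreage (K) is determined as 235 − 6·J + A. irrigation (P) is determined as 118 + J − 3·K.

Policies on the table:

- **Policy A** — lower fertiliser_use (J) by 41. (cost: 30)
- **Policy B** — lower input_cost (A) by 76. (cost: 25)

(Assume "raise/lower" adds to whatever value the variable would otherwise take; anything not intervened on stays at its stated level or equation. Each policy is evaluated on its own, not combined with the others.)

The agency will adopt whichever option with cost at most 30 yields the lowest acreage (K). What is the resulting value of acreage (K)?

382

Policy A (J − 41):
  S = 42
  J = 18 − 41 = -23
  A = 193 + 5·42 − 4·(-23) = 495
  K = 235 − 6·(-23) + 495 = 868
Policy B (A − 76):
  S = 42
  J = 18
  A = 193 + 5·42 − 4·18 (−76 from intervention) = 255
  K = 235 − 6·18 + 255 = 382
Comparing — Policy A: K=868, Policy B: K=382. Lowest is 382 (Policy B).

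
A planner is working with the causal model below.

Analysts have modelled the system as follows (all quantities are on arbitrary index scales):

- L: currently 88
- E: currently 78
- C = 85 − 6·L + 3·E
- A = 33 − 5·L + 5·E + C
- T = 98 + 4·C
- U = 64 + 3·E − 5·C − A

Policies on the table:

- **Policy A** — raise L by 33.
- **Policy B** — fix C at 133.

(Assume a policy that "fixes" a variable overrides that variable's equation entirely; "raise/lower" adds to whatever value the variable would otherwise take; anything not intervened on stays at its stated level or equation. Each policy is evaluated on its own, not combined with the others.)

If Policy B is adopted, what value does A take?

116

Policy B (C := 133):
  L = 88
  E = 78
  C = 133
  A = 33 − 5·88 + 5·78 + 133 = 116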